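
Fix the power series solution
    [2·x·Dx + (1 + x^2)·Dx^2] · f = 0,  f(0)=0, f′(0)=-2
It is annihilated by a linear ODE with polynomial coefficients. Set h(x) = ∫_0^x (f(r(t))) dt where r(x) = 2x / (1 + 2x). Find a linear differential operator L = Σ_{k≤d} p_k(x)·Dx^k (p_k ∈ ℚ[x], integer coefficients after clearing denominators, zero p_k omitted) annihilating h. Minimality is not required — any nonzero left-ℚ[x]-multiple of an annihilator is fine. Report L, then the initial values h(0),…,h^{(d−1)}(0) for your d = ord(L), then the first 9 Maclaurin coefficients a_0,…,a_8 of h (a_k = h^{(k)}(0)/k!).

L = (4 + 16·x)·Dx^2 + (1 + 4·x + 8·x^2)·Dx^3  (order 3).
h: a_k = 0, 0, -2, 8/3, -8/3, 0, 128/15, -512/21, 256/7, …
ICs: h(0) = 0, h′(0) = 0, h′′(0) = -4.

f: a_k = 0, -2, 0, 2/3, 0, -2/5, 0, 2/7, 0, …
f∘r: x↦r, Dx↦Dx/r' in L_f ⇒ L₀.
h=∫h₀ ⇒ L = L₀·Dx.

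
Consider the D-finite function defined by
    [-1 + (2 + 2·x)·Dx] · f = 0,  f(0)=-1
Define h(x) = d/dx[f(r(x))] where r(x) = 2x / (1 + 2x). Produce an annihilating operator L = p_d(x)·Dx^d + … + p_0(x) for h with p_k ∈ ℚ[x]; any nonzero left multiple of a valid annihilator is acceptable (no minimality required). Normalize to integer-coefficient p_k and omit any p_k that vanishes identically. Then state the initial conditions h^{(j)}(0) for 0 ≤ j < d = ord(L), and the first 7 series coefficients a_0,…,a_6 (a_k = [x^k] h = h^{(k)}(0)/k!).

L = (-5 - 16·x) + (-1 - 6·x - 8·x^2)·Dx  (order 1).
h: a_k = -1, 5, -39/2, 141/2, -1995/8, 7059/8, -50435/16, …
ICs: h(0) = -1.

f: a_k = -1, -1/2, 1/8, -1/16, 5/128, -7/256, 21/1024, …
Substitute x→r, Dx→(1/r')Dx; clear ⇒ L₀.
h₀' ⇒ L via d/dx closure of L₀.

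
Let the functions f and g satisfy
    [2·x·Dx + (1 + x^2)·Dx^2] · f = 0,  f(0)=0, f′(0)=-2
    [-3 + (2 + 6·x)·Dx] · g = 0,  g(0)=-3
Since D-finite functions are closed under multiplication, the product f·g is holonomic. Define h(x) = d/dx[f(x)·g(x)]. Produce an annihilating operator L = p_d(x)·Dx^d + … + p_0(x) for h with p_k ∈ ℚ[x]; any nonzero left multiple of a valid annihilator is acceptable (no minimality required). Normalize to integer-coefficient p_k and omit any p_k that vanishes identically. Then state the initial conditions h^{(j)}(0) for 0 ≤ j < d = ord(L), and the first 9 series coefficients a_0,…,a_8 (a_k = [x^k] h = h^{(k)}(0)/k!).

L = (-57 + 360·x + 630·x^2 - 216·x^3 - 81·x^4) + (124 + 540·x + 1032·x^2 + 1368·x^3 - 756·x^4 - 324·x^5)·Dx + (36 + 200·x + 252·x^2 - 16·x^3 + 108·x^4 - 216·x^5 - 108·x^6)·Dx^2  (order 2).
h: a_k = 6, 18, -105/4, 57/2, -4971/64, 73521/320, -1533597/2560, 7128171/4480, -503345145/114688, …
ICs: h(0) = 6, h′(0) = 18.

f: a_k = 0, -2, 0, 2/3, 0, -2/5, 0, 2/7, 0, …
g: a_k = -3, -9/2, 27/8, -81/16, 1215/128, -5103/256, 45927/1024, -216513/2048, 8444007/32768, …
L₀ := L_f ⊗_s L_g (sym. prod.), ord ≤ 2.
Differentiate: ansatz ord ≤ ord L₀ ⇒ L.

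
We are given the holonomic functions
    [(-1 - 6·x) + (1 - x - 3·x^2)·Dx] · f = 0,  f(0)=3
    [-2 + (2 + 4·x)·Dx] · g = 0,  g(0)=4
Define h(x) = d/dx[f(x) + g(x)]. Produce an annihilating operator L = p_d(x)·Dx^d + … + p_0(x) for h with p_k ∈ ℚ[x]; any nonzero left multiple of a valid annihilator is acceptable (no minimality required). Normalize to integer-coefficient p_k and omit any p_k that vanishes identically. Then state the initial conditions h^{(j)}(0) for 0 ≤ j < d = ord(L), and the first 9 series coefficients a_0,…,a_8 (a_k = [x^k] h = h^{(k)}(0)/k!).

f: a_k = 3, 3, 12, 21, 57, 120, 291, 651, 1524, …
g: a_k = 4, 4, -2, 2, -5/2, 7/2, -21/4, 33/4, -429/32, …
L₀ := lclm(L_f,L_g); ord L₀ ≤ 1+1.
Derive L from L₀ (diff closure).
L = (-22 - 134·x - 312·x^2 - 324·x^3 - 270·x^4) + (-13 - 148·x - 565·x^2 - 1056·x^3 - 1251·x^4 - 810·x^5)·Dx + (3 + 16·x + 25·x^2 - 26·x^3 - 183·x^4 - 312·x^5 - 180·x^6)·Dx^2  (order 2).
h: a_k = 7, 20, 69, 218, 1235/2, 3429/2, 18459/4, 48339/4, 1007811/32, …
ICs: h(0) = 7, h′(0) = 20.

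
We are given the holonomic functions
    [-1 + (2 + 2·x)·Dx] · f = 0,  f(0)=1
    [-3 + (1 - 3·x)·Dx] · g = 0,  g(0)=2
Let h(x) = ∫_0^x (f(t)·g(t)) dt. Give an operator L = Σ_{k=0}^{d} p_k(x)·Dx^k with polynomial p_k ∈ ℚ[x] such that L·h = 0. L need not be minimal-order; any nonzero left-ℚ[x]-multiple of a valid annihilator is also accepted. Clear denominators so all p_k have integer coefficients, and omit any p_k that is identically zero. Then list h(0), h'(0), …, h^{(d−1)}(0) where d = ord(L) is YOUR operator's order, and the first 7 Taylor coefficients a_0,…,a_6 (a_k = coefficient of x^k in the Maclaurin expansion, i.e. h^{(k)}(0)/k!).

f: a_k = 1, 1/2, -1/8, 1/16, -5/128, 7/256, -21/1024, …
g: a_k = 2, 6, 18, 54, 162, 486, 1458, …
Product ⇒ symmetric product L₀, ord ≤ 1.
h=∫h₀ ⇒ L = L₀·Dx.
L = (7 + 3·x)·Dx + (-2 + 4·x + 6·x^2)·Dx^2  (order 2).
h: a_k = 0, 2, 7/2, 83/12, 499/32, 11971/320, 71833/768, …
ICs: h(0) = 0, h′(0) = 2.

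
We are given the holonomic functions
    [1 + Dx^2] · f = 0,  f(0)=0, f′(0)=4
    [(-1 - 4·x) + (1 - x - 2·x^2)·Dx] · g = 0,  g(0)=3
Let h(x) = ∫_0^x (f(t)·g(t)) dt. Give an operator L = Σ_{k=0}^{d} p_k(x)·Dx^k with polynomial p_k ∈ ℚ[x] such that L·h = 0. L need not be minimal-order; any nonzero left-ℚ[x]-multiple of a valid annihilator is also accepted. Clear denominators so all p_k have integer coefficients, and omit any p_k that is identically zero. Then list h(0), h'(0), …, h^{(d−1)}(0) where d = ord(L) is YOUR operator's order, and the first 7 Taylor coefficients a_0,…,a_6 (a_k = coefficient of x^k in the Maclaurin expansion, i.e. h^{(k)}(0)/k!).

L = (3 + x + 2·x^2)·Dx + (2 + 8·x)·Dx^2 + (-1 + x + 2·x^2)·Dx^3  (order 3).
h: a_k = 0, 0, 6, 4, 17/2, 58/5, 1261/60, …
ICs: h(0) = 0, h′(0) = 0, h′′(0) = 12.

f: a_k = 0, 4, 0, -2/3, 0, 1/30, 0, …
g: a_k = 3, 3, 9, 15, 33, 63, 129, …
L₀ := L_f ⊗_s L_g (sym. prod.), ord ≤ 2.
Integrate: L := L₀·Dx.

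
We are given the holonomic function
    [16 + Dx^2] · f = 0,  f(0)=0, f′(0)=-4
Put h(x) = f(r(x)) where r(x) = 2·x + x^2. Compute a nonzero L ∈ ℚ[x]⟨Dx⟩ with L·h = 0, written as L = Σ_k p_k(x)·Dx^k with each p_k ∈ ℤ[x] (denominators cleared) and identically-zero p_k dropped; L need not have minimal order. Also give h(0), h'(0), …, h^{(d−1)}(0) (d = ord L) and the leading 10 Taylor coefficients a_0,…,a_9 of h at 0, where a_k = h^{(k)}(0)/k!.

L = (64 + 192·x + 192·x^2 + 64·x^3) - Dx + (1 + x)·Dx^2  (order 2).
h: a_k = 0, -8, -4, 256/3, 128, -3136/15, -672, -83968/315, 50176/45, 4902656/2835, …
ICs: h(0) = 0, h′(0) = -8.

f: a_k = 0, -4, 0, 32/3, 0, -128/15, 0, 1024/315, 0, -2048/2835, …
Change of var in L_f (x↦r) gives L₀.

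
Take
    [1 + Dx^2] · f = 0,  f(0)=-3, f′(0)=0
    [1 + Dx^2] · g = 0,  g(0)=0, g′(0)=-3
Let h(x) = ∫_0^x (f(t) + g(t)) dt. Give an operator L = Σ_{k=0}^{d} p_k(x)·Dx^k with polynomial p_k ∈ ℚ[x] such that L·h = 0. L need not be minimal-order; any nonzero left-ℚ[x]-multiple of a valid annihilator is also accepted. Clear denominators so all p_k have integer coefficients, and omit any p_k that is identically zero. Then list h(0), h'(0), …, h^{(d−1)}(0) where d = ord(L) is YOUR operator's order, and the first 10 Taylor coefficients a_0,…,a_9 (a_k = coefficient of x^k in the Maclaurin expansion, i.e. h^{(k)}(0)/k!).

f: a_k = -3, 0, 3/2, 0, -1/8, 0, 1/240, 0, -1/13440, 0, …
g: a_k = 0, -3, 0, 1/2, 0, -1/40, 0, 1/1680, 0, -1/120960, …
f+g: L₀ = lclm(L_f,L_g), ord ≤ 2+2.
h=∫₀ˣh₀: take L = L₀·Dx.
L = Dx + Dx^3  (order 3).
h: a_k = 0, -3, -3/2, 1/2, 1/8, -1/40, -1/240, 1/1680, 1/13440, -1/120960, …
ICs: h(0) = 0, h′(0) = -3, h′′(0) = -3.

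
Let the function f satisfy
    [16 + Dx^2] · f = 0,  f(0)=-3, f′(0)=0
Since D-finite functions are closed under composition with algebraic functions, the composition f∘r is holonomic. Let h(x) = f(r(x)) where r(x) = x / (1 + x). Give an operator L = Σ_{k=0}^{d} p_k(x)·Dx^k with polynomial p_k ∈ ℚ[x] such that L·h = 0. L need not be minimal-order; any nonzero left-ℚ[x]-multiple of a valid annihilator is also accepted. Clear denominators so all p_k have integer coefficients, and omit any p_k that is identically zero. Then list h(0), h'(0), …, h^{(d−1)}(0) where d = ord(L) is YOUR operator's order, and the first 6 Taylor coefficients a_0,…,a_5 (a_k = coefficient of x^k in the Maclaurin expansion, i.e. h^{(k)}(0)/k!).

f: a_k = -3, 0, 24, 0, -32, 0, …
Change of var in L_f (x↦r) gives L₀.
L = 16 + (2 + 6·x + 6·x^2 + 2·x^3)·Dx + (1 + 4·x + 6·x^2 + 4·x^3 + x^4)·Dx^2  (order 2).
h: a_k = -3, 0, 24, -48, 40, 32, …
ICs: h(0) = -3, h′(0) = 0.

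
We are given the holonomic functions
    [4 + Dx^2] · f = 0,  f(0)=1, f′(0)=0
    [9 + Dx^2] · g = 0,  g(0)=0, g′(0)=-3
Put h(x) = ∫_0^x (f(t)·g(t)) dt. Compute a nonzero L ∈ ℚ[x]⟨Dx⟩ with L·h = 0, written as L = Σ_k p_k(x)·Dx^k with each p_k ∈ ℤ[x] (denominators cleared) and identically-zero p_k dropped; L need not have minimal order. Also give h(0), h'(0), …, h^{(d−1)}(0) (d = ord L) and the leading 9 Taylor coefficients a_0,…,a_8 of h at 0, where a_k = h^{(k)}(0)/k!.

f: a_k = 1, 0, -2, 0, 2/3, 0, -4/45, 0, 2/315, …
g: a_k = 0, -3, 0, 9/2, 0, -81/40, 0, 243/560, 0, …
f·g: L₀ = L_f ⊗_s L_g, ord ≤ 2·2.
h=∫h₀ ⇒ L = L₀·Dx.
L = 25·Dx + 26·Dx^3 + Dx^5  (order 5).
h: a_k = 0, 0, -3/2, 0, 21/8, 0, -521/240, 0, 13021/13440, …
ICs: h(0) = 0, h′(0) = 0, h′′(0) = -3, h′′′(0) = 0, h′′′′(0) = 63.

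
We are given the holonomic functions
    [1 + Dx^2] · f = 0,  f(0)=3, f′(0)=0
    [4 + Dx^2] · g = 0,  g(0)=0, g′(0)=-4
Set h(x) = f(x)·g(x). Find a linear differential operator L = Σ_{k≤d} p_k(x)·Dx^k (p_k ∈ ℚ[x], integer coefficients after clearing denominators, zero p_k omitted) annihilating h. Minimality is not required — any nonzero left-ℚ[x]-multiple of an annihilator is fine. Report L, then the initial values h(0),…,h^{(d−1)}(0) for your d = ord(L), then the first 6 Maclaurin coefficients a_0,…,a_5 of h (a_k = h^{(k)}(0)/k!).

f: a_k = 3, 0, -3/2, 0, 1/8, 0, …
g: a_k = 0, -4, 0, 8/3, 0, -8/15, …
f·g: L₀ = L_f ⊗_s L_g, ord ≤ 2·2.
L = 9 + 10·Dx^2 + Dx^4  (order 4).
h: a_k = 0, -12, 0, 14, 0, -61/10, …
ICs: h(0) = 0, h′(0) = -12, h′′(0) = 0, h′′′(0) = 84.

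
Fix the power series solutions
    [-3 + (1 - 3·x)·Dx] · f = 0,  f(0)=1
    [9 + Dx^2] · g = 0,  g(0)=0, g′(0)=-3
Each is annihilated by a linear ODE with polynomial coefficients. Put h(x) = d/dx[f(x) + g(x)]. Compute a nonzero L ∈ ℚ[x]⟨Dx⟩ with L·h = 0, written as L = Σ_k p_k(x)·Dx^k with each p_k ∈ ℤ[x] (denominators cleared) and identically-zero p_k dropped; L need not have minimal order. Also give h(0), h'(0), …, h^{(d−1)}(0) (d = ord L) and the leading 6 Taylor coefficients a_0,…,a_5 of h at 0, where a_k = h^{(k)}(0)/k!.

L = (702 - 324·x + 486·x^2) + (-63 + 243·x - 243·x^2 + 243·x^3)·Dx + (78 - 36·x + 54·x^2)·Dx^2 + (-7 + 27·x - 27·x^2 + 27·x^3)·Dx^3  (order 3).
h: a_k = 0, 18, 189/2, 324, 9639/8, 4374, …
ICs: h(0) = 0, h′(0) = 18, h′′(0) = 189.

f: a_k = 1, 3, 9, 27, 81, 243, …
g: a_k = 0, -3, 0, 9/2, 0, -81/40, …
Sum ⇒ L₀ = lclm(L_f,L_g) in ℚ(x)⟨Dx⟩.
Differentiate: ansatz ord ≤ ord L₀ ⇒ L.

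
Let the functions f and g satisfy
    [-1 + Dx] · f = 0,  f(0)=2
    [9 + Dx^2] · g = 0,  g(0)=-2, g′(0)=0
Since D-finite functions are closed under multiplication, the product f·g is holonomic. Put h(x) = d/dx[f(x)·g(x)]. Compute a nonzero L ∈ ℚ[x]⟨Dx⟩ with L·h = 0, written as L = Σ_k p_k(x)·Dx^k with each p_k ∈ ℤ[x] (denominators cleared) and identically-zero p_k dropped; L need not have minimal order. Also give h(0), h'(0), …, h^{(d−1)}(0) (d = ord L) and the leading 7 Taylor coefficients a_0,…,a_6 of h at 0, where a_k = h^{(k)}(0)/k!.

L = 10 - 2·Dx + Dx^2  (order 2).
h: a_k = -4, 32, 52, -56/3, -158/3, -176/15, 614/45, …
ICs: h(0) = -4, h′(0) = 32.

f: a_k = 2, 2, 1, 1/3, 1/12, 1/60, 1/360, …
g: a_k = -2, 0, 9, 0, -27/4, 0, 81/40, …
L₀ := L_f ⊗_s L_g (sym. prod.), ord ≤ 2.
h₀' ⇒ L via d/dx closure of L₀.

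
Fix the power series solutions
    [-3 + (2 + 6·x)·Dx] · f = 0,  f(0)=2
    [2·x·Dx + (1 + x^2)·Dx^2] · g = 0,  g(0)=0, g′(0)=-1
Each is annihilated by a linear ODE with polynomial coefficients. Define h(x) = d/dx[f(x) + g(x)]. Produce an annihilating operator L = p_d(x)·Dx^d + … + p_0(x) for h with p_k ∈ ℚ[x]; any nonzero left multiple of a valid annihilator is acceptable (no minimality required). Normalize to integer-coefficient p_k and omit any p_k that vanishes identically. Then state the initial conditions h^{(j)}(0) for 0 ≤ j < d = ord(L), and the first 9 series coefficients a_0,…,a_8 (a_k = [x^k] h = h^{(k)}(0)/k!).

f: a_k = 2, 3, -9/4, 27/8, -405/64, 1701/128, -15309/512, 72171/1024, -2814669/16384, …
g: a_k = 0, -1, 0, 1/3, 0, -1/5, 0, 1/7, 0, …
Weyl lclm of L_f,L_g ⇒ L₀ (ord ≤ 3).
h=h₀': d/dx-closure on L₀ ⇒ L.
L = (-12 - 90·x + 36·x^2 + 54·x^3) + (-35 - 48·x - 102·x^2 + 144·x^3 + 189·x^4)·Dx + (-6 - 10·x + 36·x^2 + 44·x^3 + 42·x^4 + 54·x^5)·Dx^2  (order 2).
h: a_k = 2, -9/2, 89/8, -405/16, 8377/128, -45927/256, 506221/1024, -2814669/2048, 126627337/32768, …
ICs: h(0) = 2, h′(0) = -9/2.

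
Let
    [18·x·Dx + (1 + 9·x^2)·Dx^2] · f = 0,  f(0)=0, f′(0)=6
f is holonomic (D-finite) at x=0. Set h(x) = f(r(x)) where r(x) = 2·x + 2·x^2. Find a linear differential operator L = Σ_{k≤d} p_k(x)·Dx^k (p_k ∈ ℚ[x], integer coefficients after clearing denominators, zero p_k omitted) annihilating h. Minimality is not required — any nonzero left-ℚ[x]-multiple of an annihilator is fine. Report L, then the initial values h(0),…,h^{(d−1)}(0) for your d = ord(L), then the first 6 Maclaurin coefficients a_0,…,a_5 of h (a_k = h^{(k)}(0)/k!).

L = (-2 + 72·x + 288·x^2 + 432·x^3 + 216·x^4)·Dx + (1 + 2·x + 36·x^2 + 144·x^3 + 180·x^4 + 72·x^5)·Dx^2  (order 2).
h: a_k = 0, 12, 12, -144, -432, 13392/5, …
ICs: h(0) = 0, h′(0) = 12.

f: a_k = 0, 6, 0, -18, 0, 486/5, …
L₀ from L_f via x↦r, Dx↦r'^{-1}Dx.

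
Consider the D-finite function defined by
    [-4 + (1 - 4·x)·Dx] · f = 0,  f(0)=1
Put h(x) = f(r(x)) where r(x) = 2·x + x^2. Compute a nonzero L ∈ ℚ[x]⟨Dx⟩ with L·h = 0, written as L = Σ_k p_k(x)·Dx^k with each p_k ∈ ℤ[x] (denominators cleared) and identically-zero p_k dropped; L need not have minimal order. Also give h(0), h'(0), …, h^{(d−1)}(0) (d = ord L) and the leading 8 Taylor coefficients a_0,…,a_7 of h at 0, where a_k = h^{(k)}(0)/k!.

L = (8 + 8·x) + (-1 + 8·x + 4·x^2)·Dx  (order 1).
h: a_k = 1, 8, 68, 576, 4880, 41344, 350272, 2967552, …
ICs: h(0) = 1.

f: a_k = 1, 4, 16, 64, 256, 1024, 4096, 16384, …
f∘r: x↦r, Dx↦Dx/r' in L_f ⇒ L₀.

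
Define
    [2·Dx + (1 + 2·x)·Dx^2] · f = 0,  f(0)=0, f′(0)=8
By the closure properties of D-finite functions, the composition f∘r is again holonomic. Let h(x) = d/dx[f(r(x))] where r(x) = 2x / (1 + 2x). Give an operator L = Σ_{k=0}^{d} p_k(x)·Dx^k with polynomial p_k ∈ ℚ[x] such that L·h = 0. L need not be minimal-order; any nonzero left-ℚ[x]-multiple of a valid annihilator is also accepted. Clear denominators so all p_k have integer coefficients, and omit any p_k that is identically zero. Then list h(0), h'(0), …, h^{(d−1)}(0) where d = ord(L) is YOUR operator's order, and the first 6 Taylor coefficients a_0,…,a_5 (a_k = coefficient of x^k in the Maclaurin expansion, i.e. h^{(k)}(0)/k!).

f: a_k = 0, 8, -8, 32/3, -16, 128/5, …
Change of var in L_f (x↦r) gives L₀.
Differentiate: ansatz ord ≤ ord L₀ ⇒ L.
L = (8 + 24·x) + (1 + 8·x + 12·x^2)·Dx  (order 1).
h: a_k = 16, -128, 832, -5120, 30976, -186368, …
ICs: h(0) = 16.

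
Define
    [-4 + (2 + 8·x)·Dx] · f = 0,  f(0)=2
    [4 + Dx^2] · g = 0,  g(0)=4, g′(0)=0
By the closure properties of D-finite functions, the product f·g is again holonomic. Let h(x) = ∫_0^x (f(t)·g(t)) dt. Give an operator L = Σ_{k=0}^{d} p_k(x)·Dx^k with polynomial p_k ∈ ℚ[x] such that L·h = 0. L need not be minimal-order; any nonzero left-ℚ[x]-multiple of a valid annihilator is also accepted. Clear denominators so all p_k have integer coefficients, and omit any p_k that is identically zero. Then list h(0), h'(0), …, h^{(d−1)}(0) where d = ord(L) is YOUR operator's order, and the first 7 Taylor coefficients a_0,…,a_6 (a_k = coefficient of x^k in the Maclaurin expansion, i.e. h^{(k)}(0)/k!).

f: a_k = 2, 4, -4, 8, -20, 56, -168, …
g: a_k = 4, 0, -8, 0, 8/3, 0, -16/45, …
h₀=f·g: eliminate ⇒ L₀, order ≤ 1·2.
h=∫₀ˣh₀: take L = L₀·Dx.
L = (16 + 32·x + 64·x^2)·Dx + (-4 - 16·x)·Dx^2 + (1 + 8·x + 16·x^2)·Dx^3  (order 3).
h: a_k = 0, 8, 8, -32/3, 0, -128/15, 256/9, …
ICs: h(0) = 0, h′(0) = 8, h′′(0) = 16.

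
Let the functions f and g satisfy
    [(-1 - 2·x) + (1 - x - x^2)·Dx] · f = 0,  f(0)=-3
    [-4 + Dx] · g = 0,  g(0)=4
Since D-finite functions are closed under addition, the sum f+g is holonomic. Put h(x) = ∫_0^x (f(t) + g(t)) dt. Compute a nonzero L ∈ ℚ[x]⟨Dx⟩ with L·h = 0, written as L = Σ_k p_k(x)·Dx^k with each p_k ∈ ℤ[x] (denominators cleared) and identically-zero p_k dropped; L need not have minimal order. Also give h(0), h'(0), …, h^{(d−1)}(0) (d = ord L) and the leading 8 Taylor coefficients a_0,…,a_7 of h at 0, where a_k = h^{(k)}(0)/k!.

L = (-8·x - 72·x^2 - 32·x^3)·Dx + (-12 + 38·x + 22·x^2 - 32·x^3 - 16·x^4)·Dx^2 + (3 - 9·x - x^2 + 10·x^3 + 4·x^4)·Dx^3  (order 3).
h: a_k = 0, 1, 13/2, 26/3, 101/12, 83/15, 76/45, -731/315, …
ICs: h(0) = 0, h′(0) = 1, h′′(0) = 13.

f: a_k = -3, -3, -6, -9, -15, -24, -39, -63, …
g: a_k = 4, 16, 32, 128/3, 128/3, 512/15, 1024/45, 4096/315, …
h₀=f+g: left-lcm gives L₀, ord ≤ 2.
∫: right-multiply L₀ by Dx.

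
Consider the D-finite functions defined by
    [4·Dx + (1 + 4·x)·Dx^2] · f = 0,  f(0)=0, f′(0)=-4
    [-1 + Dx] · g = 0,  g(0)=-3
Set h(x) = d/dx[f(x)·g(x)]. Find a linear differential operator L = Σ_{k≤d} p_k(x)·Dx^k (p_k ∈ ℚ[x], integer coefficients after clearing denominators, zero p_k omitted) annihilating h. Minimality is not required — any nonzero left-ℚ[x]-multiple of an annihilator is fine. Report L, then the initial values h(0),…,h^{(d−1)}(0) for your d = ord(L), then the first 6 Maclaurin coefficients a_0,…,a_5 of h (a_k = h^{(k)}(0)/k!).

L = (25 - 24·x + 16·x^2) + (-22 + 32·x - 32·x^2)·Dx + (-3 - 8·x + 16·x^2)·Dx^2  (order 2).
h: a_k = 12, -24, 138, -552, 4509/2, -9119, …
ICs: h(0) = 12, h′(0) = -24.

f: a_k = 0, -4, 8, -64/3, 64, -1024/5, …
g: a_k = -3, -3, -3/2, -1/2, -1/8, -1/40, …
Sym-product of L_f,L_g gives L₀ (≤ ord 2).
Derive L from L₀ (diff closure).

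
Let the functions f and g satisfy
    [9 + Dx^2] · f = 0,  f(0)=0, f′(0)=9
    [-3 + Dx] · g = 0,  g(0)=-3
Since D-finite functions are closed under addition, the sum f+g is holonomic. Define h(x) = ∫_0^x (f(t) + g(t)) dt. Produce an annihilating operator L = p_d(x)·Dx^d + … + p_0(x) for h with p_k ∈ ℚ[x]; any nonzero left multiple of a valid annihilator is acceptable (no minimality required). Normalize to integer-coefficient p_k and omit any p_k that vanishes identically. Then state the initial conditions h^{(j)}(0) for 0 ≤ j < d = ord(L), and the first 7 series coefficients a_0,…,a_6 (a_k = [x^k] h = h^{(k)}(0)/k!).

L = -27·Dx + 9·Dx^2 - 3·Dx^3 + Dx^4  (order 4).
h: a_k = 0, -3, 0, -9/2, -27/4, -81/40, 0, …
ICs: h(0) = 0, h′(0) = -3, h′′(0) = 0, h′′′(0) = -27.

f: a_k = 0, 9, 0, -27/2, 0, 243/40, 0, …
g: a_k = -3, -9, -27/2, -27/2, -81/8, -243/40, -243/80, …
L₀ := lclm(L_f,L_g); ord L₀ ≤ 2+1.
∫: right-multiply L₀ by Dx.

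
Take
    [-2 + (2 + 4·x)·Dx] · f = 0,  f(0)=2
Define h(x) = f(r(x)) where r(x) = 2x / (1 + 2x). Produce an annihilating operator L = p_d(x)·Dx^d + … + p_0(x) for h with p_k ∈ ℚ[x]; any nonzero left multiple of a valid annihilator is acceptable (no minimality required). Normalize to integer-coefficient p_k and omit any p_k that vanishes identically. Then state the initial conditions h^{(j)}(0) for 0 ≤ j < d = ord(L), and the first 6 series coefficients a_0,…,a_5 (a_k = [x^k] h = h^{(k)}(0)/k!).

L = -2 + (1 + 8·x + 12·x^2)·Dx  (order 1).
h: a_k = 2, 4, -12, 40, -148, 600, …
ICs: h(0) = 2.

f: a_k = 2, 2, -1, 1, -5/4, 7/4, …
Change of var in L_f (x↦r) gives L₀.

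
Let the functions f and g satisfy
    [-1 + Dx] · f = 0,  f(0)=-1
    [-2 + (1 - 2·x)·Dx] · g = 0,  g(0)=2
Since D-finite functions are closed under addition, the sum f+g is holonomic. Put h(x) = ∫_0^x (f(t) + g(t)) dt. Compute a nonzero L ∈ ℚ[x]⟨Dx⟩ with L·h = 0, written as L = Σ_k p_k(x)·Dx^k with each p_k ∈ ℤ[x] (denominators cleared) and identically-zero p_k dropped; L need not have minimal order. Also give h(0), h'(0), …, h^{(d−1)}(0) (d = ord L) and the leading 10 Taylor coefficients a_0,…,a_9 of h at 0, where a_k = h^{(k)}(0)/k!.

L = (6 + 4·x)·Dx + (-7 - 4·x + 4·x^2)·Dx^2 + (1 - 4·x^2)·Dx^3  (order 3).
h: a_k = 0, 1, 3/2, 5/2, 95/24, 767/120, 7679/720, 92159/5040, 1290239/40320, 20643839/362880, …
ICs: h(0) = 0, h′(0) = 1, h′′(0) = 3.

f: a_k = -1, -1, -1/2, -1/6, -1/24, -1/120, -1/720, -1/5040, -1/40320, -1/362880, …
g: a_k = 2, 4, 8, 16, 32, 64, 128, 256, 512, 1024, …
Weyl lclm of L_f,L_g ⇒ L₀ (ord ≤ 2).
Integrate: L := L₀·Dx.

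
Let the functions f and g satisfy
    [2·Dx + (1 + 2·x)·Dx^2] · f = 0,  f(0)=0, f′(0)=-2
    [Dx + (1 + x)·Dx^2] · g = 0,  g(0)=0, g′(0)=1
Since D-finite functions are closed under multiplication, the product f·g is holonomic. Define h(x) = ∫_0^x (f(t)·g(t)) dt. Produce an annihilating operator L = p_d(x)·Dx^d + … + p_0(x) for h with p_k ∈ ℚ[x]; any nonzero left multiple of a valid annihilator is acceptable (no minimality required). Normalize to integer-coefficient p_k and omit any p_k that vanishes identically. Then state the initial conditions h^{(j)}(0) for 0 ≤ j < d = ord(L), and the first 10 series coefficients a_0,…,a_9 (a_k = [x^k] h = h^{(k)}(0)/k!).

L = (20 + 48·x + 32·x^2)·Dx^2 + (66 + 268·x + 360·x^2 + 160·x^3)·Dx^3 + (32 + 180·x + 372·x^2 + 336·x^3 + 112·x^4)·Dx^4 + (3 + 22·x + 63·x^2 + 88·x^3 + 60·x^4 + 16·x^5)·Dx^5  (order 5).
h: a_k = 0, 0, 0, -2/3, 3/4, -13/15, 13/12, -131/90, 83/40, -586/189, …
ICs: h(0) = 0, h′(0) = 0, h′′(0) = 0, h′′′(0) = -4, h′′′′(0) = 18.

f: a_k = 0, -2, 2, -8/3, 4, -32/5, 32/3, -128/7, 32, -512/9, …
g: a_k = 0, 1, -1/2, 1/3, -1/4, 1/5, -1/6, 1/7, -1/8, 1/9, …
h₀=f·g: eliminate ⇒ L₀, order ≤ 2·2.
∫: right-multiply L₀ by Dx.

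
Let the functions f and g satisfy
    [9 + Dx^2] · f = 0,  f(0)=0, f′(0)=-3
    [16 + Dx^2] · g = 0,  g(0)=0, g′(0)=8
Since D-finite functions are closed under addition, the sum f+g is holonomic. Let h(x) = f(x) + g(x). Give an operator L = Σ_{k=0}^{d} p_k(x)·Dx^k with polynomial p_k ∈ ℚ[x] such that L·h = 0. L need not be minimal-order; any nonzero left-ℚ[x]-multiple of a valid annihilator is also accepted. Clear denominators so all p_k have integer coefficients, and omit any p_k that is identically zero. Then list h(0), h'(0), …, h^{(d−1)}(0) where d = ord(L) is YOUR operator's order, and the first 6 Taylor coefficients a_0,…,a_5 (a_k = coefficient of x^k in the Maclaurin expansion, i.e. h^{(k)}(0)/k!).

L = 144 + 25·Dx^2 + Dx^4  (order 4).
h: a_k = 0, 5, 0, -101/6, 0, 361/24, …
ICs: h(0) = 0, h′(0) = 5, h′′(0) = 0, h′′′(0) = -101.

f: a_k = 0, -3, 0, 9/2, 0, -81/40, …
g: a_k = 0, 8, 0, -64/3, 0, 256/15, …
Sum ⇒ L₀ = lclm(L_f,L_g) in ℚ(x)⟨Dx⟩.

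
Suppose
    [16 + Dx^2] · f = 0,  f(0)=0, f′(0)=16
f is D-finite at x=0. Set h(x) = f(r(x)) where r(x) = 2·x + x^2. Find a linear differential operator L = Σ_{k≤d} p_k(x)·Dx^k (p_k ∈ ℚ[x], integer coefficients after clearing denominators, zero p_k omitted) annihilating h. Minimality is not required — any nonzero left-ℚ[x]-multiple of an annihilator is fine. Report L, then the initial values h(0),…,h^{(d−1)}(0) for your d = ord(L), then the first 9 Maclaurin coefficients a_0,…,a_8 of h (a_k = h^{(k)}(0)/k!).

L = (64 + 192·x + 192·x^2 + 64·x^3) - Dx + (1 + x)·Dx^2  (order 2).
h: a_k = 0, 32, 16, -1024/3, -512, 12544/15, 2688, 335872/315, -200704/45, …
ICs: h(0) = 0, h′(0) = 32.

f: a_k = 0, 16, 0, -128/3, 0, 512/15, 0, -4096/315, 0, …
Substitute x→r, Dx→(1/r')Dx; clear ⇒ L₀.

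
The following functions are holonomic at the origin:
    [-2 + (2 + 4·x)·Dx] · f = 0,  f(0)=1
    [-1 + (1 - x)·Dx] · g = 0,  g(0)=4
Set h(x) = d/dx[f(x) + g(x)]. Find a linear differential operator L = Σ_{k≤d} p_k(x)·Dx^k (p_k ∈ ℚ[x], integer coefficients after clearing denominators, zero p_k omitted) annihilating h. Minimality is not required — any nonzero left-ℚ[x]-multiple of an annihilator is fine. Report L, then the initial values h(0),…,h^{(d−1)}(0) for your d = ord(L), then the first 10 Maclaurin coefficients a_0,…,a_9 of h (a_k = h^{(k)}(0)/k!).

f: a_k = 1, 1, -1/2, 1/2, -5/8, 7/8, -21/16, 33/16, -429/128, 715/128, …
g: a_k = 4, 4, 4, 4, 4, 4, 4, 4, 4, 4, …
h₀=f+g: left-lcm gives L₀, ord ≤ 2.
Differentiate: ansatz ord ≤ ord L₀ ⇒ L.
L = (-4 - 2·x) + (-1 - 10·x - 7·x^2)·Dx + (1 + 2·x - x^2 - 2·x^3)·Dx^2  (order 2).
h: a_k = 5, 7, 27/2, 27/2, 195/8, 129/8, 679/16, 83/16, 11043/128, -7035/128, …
ICs: h(0) = 5, h′(0) = 7.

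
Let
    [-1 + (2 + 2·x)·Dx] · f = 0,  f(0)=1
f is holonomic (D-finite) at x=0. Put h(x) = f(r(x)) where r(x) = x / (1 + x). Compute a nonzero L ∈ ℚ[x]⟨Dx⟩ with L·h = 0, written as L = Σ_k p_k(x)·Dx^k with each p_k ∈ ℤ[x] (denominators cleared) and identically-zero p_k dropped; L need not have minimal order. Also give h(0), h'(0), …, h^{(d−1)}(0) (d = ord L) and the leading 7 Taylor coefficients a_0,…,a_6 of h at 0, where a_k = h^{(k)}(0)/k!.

f: a_k = 1, 1/2, -1/8, 1/16, -5/128, 7/256, -21/1024, …
Change of var in L_f (x↦r) gives L₀.
L = -1 + (2 + 6·x + 4·x^2)·Dx  (order 1).
h: a_k = 1, 1/2, -5/8, 13/16, -141/128, 399/256, -2353/1024, …
ICs: h(0) = 1.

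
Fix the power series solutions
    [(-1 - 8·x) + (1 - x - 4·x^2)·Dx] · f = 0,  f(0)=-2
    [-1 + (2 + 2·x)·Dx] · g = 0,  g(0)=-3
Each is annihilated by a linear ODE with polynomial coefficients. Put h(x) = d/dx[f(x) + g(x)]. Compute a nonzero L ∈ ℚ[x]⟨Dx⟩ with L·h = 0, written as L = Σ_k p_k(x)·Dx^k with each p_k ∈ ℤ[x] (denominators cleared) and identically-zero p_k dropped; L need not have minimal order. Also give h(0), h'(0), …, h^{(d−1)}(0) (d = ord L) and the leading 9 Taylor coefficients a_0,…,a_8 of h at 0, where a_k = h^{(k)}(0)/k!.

f: a_k = -2, -2, -10, -18, -58, -130, -362, -882, -2330, …
g: a_k = -3, -3/2, 3/8, -3/16, 15/128, -21/256, 63/1024, -99/2048, 1287/32768, …
L₀ := lclm(L_f,L_g); ord L₀ ≤ 1+1.
h₀' ⇒ L via d/dx closure of L₀.
L = (-138 - 1110·x - 2208·x^2 - 3648·x^3 - 1920·x^4) + (-213 - 2334·x - 6429·x^2 - 12816·x^3 - 14352·x^4 - 5760·x^5)·Dx + (42 + 150·x + 246·x^2 - 598·x^3 - 2880·x^4 - 3424·x^5 - 1280·x^6)·Dx^2  (order 2).
h: a_k = -7/2, -77/4, -873/16, -7409/32, -166505/256, -1111875/512, -12645045/2048, -76348153/4096, -3455208297/65536, …
ICs: h(0) = -7/2, h′(0) = -77/4.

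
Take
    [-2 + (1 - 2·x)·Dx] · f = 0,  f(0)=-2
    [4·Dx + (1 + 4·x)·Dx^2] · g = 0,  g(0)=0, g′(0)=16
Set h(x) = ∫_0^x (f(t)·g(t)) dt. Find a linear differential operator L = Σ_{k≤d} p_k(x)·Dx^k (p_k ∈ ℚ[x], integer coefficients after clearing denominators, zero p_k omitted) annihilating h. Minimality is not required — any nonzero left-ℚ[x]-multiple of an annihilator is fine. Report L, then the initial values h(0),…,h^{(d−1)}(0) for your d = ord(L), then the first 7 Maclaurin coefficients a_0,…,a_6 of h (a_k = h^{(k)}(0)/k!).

f: a_k = -2, -4, -8, -16, -32, -64, -128, …
g: a_k = 0, 16, -32, 256/3, -256, 4096/5, -8192/3, …
Product ⇒ symmetric product L₀, ord ≤ 2.
h=∫₀ˣh₀: take L = L₀·Dx.
L = 8·Dx + 24·x·Dx^2 + (-1 - 2·x + 8·x^2)·Dx^3  (order 3).
h: a_k = 0, 0, -16, 0, -128/3, 512/15, -9728/45, …
ICs: h(0) = 0, h′(0) = 0, h′′(0) = -32.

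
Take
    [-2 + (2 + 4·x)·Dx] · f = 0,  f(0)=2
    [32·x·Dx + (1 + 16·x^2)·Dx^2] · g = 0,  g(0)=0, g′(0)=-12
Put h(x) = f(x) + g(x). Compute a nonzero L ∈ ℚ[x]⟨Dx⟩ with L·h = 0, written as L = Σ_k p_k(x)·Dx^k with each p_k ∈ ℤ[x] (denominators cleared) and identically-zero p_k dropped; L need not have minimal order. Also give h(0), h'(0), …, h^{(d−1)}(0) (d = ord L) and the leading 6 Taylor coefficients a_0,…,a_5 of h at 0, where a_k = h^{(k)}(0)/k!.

L = (-32 - 160·x + 1536·x^2 + 1536·x^3)·Dx + (-35 - 128·x + 1312·x^2 + 6144·x^3 + 5376·x^4)·Dx^2 + (-1 + 30·x + 96·x^2 + 576·x^3 + 1792·x^4 + 1536·x^5)·Dx^3  (order 3).
h: a_k = 2, -10, -1, 65, -5/4, -12253/20, …
ICs: h(0) = 2, h′(0) = -10, h′′(0) = -2.

f: a_k = 2, 2, -1, 1, -5/4, 7/4, …
g: a_k = 0, -12, 0, 64, 0, -3072/5, …
Sum ⇒ L₀ = lclm(L_f,L_g) in ℚ(x)⟨Dx⟩.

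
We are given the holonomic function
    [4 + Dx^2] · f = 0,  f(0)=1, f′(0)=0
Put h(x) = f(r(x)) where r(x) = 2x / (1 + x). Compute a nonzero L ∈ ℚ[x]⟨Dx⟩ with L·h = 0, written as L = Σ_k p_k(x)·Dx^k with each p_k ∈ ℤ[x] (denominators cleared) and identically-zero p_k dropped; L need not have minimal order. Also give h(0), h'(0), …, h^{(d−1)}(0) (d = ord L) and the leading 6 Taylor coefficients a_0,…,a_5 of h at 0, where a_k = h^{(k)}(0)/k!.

L = 16 + (2 + 6·x + 6·x^2 + 2·x^3)·Dx + (1 + 4·x + 6·x^2 + 4·x^3 + x^4)·Dx^2  (order 2).
h: a_k = 1, 0, -8, 16, -40/3, -32/3, …
ICs: h(0) = 1, h′(0) = 0.

f: a_k = 1, 0, -2, 0, 2/3, 0, …
h₀=f(r): pull back L_f along r ⇒ L₀.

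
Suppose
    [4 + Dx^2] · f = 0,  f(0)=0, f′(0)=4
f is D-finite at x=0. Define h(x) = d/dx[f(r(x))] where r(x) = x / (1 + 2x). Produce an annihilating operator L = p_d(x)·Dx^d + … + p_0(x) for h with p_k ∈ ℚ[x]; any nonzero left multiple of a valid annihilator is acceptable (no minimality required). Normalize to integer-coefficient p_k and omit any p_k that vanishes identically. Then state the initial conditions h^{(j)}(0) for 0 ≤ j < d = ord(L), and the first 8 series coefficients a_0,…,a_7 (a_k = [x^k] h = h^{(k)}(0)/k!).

f: a_k = 0, 4, 0, -8/3, 0, 8/15, 0, -16/315, …
f∘r: x↦r, Dx↦Dx/r' in L_f ⇒ L₀.
Derive L from L₀ (diff closure).
L = (28 + 96·x + 96·x^2) + (12 + 72·x + 144·x^2 + 96·x^3)·Dx + (1 + 8·x + 24·x^2 + 32·x^3 + 16·x^4)·Dx^2  (order 2).
h: a_k = 4, -16, 40, -64, 8/3, 480, -110896/45, 407296/45, …
ICs: h(0) = 4, h′(0) = -16.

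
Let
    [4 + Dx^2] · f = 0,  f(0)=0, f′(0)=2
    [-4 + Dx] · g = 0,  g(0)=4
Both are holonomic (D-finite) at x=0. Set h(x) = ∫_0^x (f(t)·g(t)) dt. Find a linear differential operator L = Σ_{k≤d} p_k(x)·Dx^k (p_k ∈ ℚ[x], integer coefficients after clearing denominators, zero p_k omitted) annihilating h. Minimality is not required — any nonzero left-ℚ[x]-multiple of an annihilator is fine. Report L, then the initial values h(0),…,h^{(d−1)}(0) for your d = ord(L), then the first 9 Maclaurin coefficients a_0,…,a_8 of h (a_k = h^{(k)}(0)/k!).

f: a_k = 0, 2, 0, -4/3, 0, 4/15, 0, -8/315, 0, …
g: a_k = 4, 16, 32, 128/3, 128/3, 512/15, 1024/45, 4096/315, 2048/315, …
h₀=f·g: eliminate ⇒ L₀, order ≤ 2·1.
∫: right-multiply L₀ by Dx.
L = 20·Dx - 8·Dx^2 + Dx^3  (order 3).
h: a_k = 0, 0, 4, 32/3, 44/3, 64/5, 328/45, 704/315, -116/315, …
ICs: h(0) = 0, h′(0) = 0, h′′(0) = 8.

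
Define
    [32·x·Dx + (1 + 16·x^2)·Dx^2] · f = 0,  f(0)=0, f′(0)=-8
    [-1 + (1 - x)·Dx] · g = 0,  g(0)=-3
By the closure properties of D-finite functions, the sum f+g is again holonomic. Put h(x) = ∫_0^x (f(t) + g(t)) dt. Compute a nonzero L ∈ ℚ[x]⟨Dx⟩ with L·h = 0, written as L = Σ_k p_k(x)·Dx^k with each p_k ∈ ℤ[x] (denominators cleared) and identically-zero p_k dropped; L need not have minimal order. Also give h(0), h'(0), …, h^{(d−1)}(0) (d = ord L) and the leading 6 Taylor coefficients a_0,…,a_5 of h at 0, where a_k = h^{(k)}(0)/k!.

f: a_k = 0, -8, 0, 128/3, 0, -2048/5, …
g: a_k = -3, -3, -3, -3, -3, -3, …
h₀=f+g: left-lcm gives L₀, ord ≤ 3.
∫: right-multiply L₀ by Dx.
L = (32 - 128·x - 1536·x^2)·Dx^2 + (-19 + 32·x + 656·x^2 - 1536·x^3)·Dx^3 + (1 + 15·x + 240·x^3 - 256·x^4)·Dx^4  (order 4).
h: a_k = 0, -3, -11/2, -1, 119/12, -3/5, …
ICs: h(0) = 0, h′(0) = -3, h′′(0) = -11, h′′′(0) = -6.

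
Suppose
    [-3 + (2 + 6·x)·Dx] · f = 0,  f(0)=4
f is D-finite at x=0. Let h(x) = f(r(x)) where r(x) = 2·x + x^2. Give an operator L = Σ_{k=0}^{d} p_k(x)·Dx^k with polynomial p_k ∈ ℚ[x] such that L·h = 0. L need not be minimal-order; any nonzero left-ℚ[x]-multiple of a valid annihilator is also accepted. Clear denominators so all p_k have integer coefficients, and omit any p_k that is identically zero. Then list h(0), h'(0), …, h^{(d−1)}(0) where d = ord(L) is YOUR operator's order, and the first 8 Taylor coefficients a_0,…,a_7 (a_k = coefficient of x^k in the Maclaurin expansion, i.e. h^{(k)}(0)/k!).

L = (-3 - 3·x) + (1 + 6·x + 3·x^2)·Dx  (order 1).
h: a_k = 4, 12, -12, 36, -126, 486, -1998, 8586, …
ICs: h(0) = 4.

f: a_k = 4, 6, -9/2, 27/4, -405/32, 1701/64, -15309/256, 72171/512, …
Change of var in L_f (x↦r) gives L₀.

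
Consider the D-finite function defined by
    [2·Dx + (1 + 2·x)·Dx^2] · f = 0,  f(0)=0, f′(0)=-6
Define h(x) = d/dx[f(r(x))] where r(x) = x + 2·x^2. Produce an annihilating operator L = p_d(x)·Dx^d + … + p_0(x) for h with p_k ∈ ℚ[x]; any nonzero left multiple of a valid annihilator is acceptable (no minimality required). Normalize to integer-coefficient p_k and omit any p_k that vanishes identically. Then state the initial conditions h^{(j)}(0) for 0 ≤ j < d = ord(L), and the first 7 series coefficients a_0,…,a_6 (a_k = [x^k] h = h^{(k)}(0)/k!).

f: a_k = 0, -6, 6, -8, 12, -96/5, 32, …
Substitute x→r, Dx→(1/r')Dx; clear ⇒ L₀.
h₀' ⇒ L via d/dx closure of L₀.
L = (-2 + 8·x + 16·x^2) + (1 + 6·x + 12·x^2 + 16·x^3)·Dx  (order 1).
h: a_k = -6, -12, 48, -48, -96, 384, -384, …
ICs: h(0) = -6.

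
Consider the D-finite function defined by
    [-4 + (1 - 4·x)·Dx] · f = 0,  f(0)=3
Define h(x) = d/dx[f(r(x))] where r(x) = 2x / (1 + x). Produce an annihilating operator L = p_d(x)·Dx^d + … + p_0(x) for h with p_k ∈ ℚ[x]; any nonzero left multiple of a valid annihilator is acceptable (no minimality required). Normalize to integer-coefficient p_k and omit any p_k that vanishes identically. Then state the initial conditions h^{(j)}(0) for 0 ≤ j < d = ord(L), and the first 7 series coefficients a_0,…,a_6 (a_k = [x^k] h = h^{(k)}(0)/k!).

f: a_k = 3, 12, 48, 192, 768, 3072, 12288, …
L₀ from L_f via x↦r, Dx↦r'^{-1}Dx.
h=h₀': d/dx-closure on L₀ ⇒ L.
L = 14 + (-1 + 7·x)·Dx  (order 1).
h: a_k = 24, 336, 3528, 32928, 288120, 2420208, 19765032, …
ICs: h(0) = 24.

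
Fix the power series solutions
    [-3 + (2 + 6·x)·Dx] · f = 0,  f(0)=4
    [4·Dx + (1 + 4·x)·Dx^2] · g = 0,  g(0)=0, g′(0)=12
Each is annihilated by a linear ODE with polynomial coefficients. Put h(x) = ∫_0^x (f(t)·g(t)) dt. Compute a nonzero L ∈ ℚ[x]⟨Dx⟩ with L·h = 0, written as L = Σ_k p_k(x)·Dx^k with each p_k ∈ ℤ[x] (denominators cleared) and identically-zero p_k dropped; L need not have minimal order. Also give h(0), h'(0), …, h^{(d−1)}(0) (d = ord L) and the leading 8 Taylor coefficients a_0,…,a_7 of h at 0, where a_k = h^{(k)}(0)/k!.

f: a_k = 4, 6, -9/2, 27/4, -405/32, 1701/64, -15309/256, 72171/512, …
g: a_k = 0, 12, -24, 64, -192, 3072/5, -2048, 49152/7, …
Sym-product of L_f,L_g gives L₀ (≤ ord 2).
h=∫₀ˣh₀: take L = L₀·Dx.
L = (3 + 36·x)·Dx + (4 + 12·x)·Dx^2 + (4 + 40·x + 132·x^2 + 144·x^3)·Dx^3  (order 3).
h: a_k = 0, 0, 24, -8, 29/2, -39, 9383/80, -206953/560, …
ICs: h(0) = 0, h′(0) = 0, h′′(0) = 48.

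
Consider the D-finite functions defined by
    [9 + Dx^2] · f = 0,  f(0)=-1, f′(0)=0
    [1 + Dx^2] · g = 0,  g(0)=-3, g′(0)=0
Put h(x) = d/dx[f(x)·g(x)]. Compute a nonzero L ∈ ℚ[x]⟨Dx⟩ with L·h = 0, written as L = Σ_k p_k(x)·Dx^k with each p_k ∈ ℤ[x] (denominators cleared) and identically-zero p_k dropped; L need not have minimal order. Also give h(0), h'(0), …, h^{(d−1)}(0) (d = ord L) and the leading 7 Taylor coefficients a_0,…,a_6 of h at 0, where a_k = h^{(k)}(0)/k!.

f: a_k = -1, 0, 9/2, 0, -27/8, 0, 81/80, …
g: a_k = -3, 0, 3/2, 0, -1/8, 0, 1/240, …
Product ⇒ symmetric product L₀, ord ≤ 4.
h=h₀': d/dx-closure on L₀ ⇒ L.
L = 64 + 20·Dx^2 + Dx^4  (order 4).
h: a_k = 0, -30, 0, 68, 0, -52, 0, …
ICs: h(0) = 0, h′(0) = -30, h′′(0) = 0, h′′′(0) = 408.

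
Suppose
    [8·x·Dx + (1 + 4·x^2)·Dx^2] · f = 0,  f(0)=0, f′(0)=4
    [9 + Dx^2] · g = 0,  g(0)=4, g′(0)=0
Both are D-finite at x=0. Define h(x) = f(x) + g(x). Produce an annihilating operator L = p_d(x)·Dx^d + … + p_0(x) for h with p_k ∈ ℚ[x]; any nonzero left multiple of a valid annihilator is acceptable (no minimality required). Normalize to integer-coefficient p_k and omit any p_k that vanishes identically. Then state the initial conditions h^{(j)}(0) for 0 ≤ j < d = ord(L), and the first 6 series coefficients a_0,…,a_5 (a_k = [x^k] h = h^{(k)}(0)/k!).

L = (-2808·x + 19008·x^3 + 10368·x^5)·Dx + (9 + 1548·x^2 + 7344·x^4 + 5184·x^6)·Dx^2 + (-312·x + 2112·x^3 + 1152·x^5)·Dx^3 + (1 + 172·x^2 + 816·x^4 + 576·x^6)·Dx^4  (order 4).
h: a_k = 4, 4, -18, -16/3, 27/2, 64/5, …
ICs: h(0) = 4, h′(0) = 4, h′′(0) = -36, h′′′(0) = -32.

f: a_k = 0, 4, 0, -16/3, 0, 64/5, …
g: a_k = 4, 0, -18, 0, 27/2, 0, …
h₀=f+g: left-lcm gives L₀, ord ≤ 4.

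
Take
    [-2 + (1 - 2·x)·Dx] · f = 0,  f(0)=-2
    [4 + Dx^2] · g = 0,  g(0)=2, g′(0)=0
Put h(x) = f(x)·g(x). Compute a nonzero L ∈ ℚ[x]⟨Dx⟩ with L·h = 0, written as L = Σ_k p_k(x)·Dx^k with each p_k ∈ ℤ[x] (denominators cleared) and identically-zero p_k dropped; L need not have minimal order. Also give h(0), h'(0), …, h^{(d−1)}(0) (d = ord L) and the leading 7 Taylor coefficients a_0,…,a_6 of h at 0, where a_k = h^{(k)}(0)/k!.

L = (-4 + 8·x) + 4·Dx + (-1 + 2·x)·Dx^2  (order 2).
h: a_k = -4, -8, -8, -16, -104/3, -208/3, -6224/45, …
ICs: h(0) = -4, h′(0) = -8.

f: a_k = -2, -4, -8, -16, -32, -64, -128, …
g: a_k = 2, 0, -4, 0, 4/3, 0, -8/45, …
Sym-product of L_f,L_g gives L₀ (≤ ord 2).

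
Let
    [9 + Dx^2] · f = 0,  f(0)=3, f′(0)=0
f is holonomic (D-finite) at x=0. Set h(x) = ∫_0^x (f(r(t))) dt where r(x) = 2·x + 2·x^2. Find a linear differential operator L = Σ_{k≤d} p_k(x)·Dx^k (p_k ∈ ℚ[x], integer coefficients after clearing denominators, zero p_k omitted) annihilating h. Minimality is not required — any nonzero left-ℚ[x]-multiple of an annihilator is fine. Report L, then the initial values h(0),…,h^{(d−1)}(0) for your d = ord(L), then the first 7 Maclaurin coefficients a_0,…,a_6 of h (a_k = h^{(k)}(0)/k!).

L = (36 + 216·x + 432·x^2 + 288·x^3)·Dx - 2·Dx^2 + (1 + 2·x)·Dx^3  (order 3).
h: a_k = 0, 3, 0, -18, -27, 108/5, 108, …
ICs: h(0) = 0, h′(0) = 3, h′′(0) = 0.

f: a_k = 3, 0, -27/2, 0, 81/8, 0, -243/80, …
L₀ from L_f via x↦r, Dx↦r'^{-1}Dx.
h=∫₀ˣh₀: take L = L₀·Dx.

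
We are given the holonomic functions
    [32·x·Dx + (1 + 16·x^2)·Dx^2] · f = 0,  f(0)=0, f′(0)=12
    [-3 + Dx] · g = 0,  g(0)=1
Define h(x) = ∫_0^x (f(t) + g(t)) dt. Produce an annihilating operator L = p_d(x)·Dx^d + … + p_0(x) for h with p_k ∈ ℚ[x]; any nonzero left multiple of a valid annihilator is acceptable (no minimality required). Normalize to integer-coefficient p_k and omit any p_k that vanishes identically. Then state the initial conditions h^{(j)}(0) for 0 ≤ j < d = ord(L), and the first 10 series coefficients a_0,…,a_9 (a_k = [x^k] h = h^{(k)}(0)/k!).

f: a_k = 0, 12, 0, -64, 0, 3072/5, 0, -49152/7, 0, 262144/3, …
g: a_k = 1, 3, 9/2, 9/2, 27/8, 81/40, 81/80, 243/560, 729/4480, 243/4480, …
Sum ⇒ L₀ = lclm(L_f,L_g) in ℚ(x)⟨Dx⟩.
h=∫h₀ ⇒ L = L₀·Dx.
L = (96 - 288·x - 4608·x^2 - 4608·x^3)·Dx^2 + (-41 + 1248·x^2 - 2304·x^4)·Dx^3 + (3 + 32·x + 96·x^2 + 512·x^3 + 768·x^4)·Dx^4  (order 4).
h: a_k = 0, 1, 15/2, 3/2, -119/8, 27/40, 8219/80, 81/560, -3931917/4480, 81/4480, …
ICs: h(0) = 0, h′(0) = 1, h′′(0) = 15, h′′′(0) = 9.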